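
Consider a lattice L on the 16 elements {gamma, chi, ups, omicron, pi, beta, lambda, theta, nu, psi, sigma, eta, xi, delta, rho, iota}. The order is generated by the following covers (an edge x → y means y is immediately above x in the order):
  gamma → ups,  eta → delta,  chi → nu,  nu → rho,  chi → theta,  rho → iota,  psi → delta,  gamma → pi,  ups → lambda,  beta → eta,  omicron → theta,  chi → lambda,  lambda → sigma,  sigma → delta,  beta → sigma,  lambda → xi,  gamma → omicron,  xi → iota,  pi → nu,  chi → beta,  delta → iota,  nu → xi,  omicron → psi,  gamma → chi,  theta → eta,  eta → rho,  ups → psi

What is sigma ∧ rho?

Common lower bounds of {sigma, rho}: beta, chi, gamma.
The greatest among these is beta.

beta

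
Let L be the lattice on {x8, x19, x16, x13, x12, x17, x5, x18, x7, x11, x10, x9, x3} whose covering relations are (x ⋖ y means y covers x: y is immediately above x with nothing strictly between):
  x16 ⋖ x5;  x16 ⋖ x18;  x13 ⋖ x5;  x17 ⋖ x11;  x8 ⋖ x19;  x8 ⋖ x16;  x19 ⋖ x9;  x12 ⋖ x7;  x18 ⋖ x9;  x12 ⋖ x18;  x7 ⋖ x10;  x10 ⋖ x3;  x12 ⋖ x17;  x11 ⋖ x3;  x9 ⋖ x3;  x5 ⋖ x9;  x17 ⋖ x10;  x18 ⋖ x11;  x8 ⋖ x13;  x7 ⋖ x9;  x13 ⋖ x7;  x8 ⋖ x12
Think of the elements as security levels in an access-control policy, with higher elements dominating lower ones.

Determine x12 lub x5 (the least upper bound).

x9

Common upper bounds of {x12, x5}: x3, x9.
The least among these is x9.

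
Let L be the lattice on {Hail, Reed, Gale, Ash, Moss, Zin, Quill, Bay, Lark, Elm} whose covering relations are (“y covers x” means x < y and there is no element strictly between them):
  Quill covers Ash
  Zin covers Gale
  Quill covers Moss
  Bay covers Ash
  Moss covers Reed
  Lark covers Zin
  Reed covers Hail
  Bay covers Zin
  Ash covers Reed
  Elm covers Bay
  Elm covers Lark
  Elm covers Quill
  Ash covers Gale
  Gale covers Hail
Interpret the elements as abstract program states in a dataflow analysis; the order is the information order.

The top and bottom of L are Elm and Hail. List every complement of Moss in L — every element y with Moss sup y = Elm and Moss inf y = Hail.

Lark, Zin

Need y with Moss ∨ y = Elm and Moss ∧ y = Hail.
Checking each element gives: Lark, Zin.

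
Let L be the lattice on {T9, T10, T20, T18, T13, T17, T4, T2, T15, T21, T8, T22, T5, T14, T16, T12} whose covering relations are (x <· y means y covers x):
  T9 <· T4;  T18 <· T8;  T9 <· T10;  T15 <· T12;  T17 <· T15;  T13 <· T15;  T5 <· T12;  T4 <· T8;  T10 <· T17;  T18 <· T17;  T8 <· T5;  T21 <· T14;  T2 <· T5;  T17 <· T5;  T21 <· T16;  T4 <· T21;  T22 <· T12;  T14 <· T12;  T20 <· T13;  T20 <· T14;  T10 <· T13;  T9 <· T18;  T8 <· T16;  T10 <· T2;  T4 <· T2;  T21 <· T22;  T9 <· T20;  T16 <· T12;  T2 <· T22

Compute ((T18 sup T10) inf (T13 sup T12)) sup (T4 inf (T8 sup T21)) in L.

T18 ∨ T10 = T17
T13 ∨ T12 = T12
T17 ∧ T12 = T17
T8 ∨ T21 = T16
T4 ∧ T16 = T4
T17 ∨ T4 = T5

T5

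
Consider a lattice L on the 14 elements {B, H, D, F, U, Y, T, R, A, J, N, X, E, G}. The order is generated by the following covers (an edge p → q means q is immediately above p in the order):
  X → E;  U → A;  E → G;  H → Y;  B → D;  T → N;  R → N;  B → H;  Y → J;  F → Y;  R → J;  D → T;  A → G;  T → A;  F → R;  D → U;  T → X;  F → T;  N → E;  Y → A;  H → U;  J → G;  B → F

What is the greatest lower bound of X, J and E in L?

F

Common lower bounds of {X, J, E}: B, F.
The greatest among these is F.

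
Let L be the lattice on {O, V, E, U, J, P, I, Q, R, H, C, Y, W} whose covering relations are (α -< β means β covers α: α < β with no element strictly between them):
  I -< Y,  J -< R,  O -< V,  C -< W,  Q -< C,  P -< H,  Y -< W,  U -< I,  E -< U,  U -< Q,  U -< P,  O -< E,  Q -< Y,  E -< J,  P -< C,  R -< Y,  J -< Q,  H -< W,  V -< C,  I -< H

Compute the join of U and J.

Common upper bounds of {U, J}: C, Q, W, Y.
The least among these is Q.

Q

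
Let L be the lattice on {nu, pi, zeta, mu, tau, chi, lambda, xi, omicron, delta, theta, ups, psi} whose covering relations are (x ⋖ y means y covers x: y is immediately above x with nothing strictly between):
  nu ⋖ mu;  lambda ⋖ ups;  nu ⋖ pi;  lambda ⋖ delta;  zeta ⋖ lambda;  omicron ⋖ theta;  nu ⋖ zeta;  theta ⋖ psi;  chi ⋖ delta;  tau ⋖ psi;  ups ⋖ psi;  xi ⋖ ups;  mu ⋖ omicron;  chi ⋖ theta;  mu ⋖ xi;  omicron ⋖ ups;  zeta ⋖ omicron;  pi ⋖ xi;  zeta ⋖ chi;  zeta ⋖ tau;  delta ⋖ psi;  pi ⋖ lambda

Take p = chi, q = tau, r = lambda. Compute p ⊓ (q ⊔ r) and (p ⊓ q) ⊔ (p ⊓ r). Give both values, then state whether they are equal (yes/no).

chi; zeta; no

q ⊔ r = psi, so p ⊓ (q ⊔ r) = chi ⊓ psi = chi.
p ⊓ q = zeta and p ⊓ r = zeta, so (p ⊓ q) ⊔ (p ⊓ r) = zeta ⊔ zeta = zeta.
Equal: no.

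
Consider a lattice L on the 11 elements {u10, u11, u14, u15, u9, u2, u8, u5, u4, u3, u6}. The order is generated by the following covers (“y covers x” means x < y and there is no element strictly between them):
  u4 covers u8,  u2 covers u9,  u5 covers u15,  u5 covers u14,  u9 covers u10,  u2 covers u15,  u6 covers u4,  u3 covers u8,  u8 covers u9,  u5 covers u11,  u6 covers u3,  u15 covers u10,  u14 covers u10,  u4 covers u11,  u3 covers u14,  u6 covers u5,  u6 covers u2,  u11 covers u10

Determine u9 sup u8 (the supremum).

u8

Common upper bounds of {u9, u8}: u3, u4, u6, u8.
The least among these is u8.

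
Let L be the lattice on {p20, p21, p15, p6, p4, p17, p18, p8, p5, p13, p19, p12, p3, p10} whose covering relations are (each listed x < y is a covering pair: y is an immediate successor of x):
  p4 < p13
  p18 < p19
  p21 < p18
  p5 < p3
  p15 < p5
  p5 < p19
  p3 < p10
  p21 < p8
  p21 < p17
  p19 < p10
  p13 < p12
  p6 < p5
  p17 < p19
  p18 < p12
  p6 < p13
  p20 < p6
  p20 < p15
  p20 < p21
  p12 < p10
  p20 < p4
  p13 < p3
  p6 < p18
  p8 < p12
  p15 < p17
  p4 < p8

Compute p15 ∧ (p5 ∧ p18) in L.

p20

p5 ∧ p18 = p6
p15 ∧ p6 = p20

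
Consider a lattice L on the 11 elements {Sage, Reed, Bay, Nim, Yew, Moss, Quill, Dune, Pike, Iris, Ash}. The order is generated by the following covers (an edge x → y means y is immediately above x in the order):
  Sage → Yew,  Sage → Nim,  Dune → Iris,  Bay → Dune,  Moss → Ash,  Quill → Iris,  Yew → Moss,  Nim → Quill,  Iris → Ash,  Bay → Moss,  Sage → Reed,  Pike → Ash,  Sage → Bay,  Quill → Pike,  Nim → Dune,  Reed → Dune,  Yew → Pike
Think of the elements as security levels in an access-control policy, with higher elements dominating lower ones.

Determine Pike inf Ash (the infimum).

Pike

Common lower bounds of {Pike, Ash}: Nim, Pike, Quill, Sage, Yew.
The greatest among these is Pike.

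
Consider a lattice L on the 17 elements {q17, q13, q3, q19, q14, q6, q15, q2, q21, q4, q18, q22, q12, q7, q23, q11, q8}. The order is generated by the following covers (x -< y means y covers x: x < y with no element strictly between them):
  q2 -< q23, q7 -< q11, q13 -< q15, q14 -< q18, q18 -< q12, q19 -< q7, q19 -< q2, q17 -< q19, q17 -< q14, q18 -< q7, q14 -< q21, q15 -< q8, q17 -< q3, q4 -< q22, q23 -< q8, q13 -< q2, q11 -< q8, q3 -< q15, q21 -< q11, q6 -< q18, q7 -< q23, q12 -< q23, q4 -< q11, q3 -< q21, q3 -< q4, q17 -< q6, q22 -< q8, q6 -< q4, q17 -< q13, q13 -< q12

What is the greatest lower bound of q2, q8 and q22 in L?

q17

Common lower bounds of {q2, q8, q22}: q17.
The greatest among these is q17.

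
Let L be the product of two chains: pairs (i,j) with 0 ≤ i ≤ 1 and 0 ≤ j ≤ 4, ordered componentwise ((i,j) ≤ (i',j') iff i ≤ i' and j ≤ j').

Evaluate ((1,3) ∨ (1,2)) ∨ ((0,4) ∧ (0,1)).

(1,3)

(1,3) ∨ (1,2) = (1,3)
(0,4) ∧ (0,1) = (0,1)
(1,3) ∨ (0,1) = (1,3)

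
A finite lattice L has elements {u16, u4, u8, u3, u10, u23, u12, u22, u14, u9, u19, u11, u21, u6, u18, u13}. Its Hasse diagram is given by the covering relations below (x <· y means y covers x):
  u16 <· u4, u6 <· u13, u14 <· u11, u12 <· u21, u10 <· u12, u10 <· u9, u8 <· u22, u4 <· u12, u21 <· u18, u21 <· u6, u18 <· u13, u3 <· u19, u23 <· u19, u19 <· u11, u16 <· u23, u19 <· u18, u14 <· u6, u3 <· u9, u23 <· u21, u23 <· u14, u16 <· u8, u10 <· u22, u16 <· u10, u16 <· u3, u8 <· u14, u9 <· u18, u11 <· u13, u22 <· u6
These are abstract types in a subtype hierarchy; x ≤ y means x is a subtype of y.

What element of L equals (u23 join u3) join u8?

u23 ∨ u3 = u19
u19 ∨ u8 = u11

u11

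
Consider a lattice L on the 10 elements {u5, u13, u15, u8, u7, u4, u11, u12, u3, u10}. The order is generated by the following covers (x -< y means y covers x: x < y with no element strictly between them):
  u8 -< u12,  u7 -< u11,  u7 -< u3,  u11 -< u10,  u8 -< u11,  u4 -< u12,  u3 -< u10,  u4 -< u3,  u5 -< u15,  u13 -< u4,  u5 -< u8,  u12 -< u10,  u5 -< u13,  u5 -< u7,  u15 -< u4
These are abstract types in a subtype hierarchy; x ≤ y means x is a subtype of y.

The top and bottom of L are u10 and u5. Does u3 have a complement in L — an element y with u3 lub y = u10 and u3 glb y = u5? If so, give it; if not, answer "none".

u8

Need y with u3 ∨ y = u10 and u3 ∧ y = u5.
Checking each element gives: u8.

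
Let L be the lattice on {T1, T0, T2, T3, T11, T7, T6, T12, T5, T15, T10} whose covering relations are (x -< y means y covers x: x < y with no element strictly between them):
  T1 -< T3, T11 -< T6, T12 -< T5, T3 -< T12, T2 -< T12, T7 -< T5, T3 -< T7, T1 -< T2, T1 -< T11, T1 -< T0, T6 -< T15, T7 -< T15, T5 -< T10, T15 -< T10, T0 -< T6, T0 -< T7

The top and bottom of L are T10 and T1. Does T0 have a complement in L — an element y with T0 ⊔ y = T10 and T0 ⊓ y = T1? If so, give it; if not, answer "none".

none

For every candidate y, either T0 ∨ y ≠ T10 or T0 ∧ y ≠ T1; no complement exists.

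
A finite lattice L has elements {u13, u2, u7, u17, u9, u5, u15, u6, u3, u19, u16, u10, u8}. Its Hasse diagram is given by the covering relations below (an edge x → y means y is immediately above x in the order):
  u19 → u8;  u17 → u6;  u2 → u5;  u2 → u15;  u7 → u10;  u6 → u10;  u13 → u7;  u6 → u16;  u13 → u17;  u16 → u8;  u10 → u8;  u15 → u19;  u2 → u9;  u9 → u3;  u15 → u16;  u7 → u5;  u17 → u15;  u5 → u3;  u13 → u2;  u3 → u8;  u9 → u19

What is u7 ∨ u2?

Common upper bounds of {u7, u2}: u3, u5, u8.
The least among these is u5.

u5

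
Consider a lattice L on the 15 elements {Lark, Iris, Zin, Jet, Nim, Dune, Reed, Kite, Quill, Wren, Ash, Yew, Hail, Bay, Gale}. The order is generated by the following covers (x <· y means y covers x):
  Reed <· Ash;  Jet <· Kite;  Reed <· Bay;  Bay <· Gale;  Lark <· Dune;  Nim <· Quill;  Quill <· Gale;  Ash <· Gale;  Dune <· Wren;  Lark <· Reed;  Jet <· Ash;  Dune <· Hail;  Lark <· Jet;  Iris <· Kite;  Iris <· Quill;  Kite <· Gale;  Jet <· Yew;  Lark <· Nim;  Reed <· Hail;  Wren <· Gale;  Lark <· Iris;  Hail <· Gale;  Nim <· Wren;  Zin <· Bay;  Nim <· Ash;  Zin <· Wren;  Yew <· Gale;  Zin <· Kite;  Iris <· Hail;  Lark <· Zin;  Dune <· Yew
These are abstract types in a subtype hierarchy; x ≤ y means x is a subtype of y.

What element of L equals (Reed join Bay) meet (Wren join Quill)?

Bay

Reed ∨ Bay = Bay
Wren ∨ Quill = Gale
Bay ∧ Gale = Bay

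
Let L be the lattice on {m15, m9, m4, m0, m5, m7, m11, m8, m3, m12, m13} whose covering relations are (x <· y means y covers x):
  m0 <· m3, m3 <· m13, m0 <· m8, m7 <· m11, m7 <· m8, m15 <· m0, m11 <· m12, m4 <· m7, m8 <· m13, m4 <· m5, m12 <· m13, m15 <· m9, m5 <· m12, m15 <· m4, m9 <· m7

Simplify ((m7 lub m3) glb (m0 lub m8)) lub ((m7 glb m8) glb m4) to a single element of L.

m7 ∨ m3 = m13
m0 ∨ m8 = m8
m13 ∧ m8 = m8
m7 ∧ m8 = m7
m7 ∧ m4 = m4
m8 ∨ m4 = m8

m8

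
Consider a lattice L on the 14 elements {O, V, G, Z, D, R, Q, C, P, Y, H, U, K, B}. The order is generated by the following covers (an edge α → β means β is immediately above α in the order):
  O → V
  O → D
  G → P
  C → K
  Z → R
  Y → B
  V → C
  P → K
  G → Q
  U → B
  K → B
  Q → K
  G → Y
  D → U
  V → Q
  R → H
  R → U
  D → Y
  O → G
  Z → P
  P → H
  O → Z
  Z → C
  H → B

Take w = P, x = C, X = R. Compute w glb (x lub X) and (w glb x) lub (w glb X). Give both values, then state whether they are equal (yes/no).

x lub X = B, so w glb (x lub X) = P glb B = P.
w glb x = Z and w glb X = Z, so (w glb x) lub (w glb X) = Z lub Z = Z.
Equal: no.

P; Z; no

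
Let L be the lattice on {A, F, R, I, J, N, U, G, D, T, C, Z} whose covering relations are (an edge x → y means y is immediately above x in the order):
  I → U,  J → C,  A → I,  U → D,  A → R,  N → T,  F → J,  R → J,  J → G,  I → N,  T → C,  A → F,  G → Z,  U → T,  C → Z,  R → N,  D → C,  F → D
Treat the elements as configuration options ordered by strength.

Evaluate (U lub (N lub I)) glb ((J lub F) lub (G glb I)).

N ∨ I = N
U ∨ N = T
J ∨ F = J
G ∧ I = A
J ∨ A = J
T ∧ J = R

R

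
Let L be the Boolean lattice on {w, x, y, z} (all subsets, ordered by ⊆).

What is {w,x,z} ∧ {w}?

Under ⊆, meet is intersection: {w,x,z} ∩ {w} = {w}.

{w}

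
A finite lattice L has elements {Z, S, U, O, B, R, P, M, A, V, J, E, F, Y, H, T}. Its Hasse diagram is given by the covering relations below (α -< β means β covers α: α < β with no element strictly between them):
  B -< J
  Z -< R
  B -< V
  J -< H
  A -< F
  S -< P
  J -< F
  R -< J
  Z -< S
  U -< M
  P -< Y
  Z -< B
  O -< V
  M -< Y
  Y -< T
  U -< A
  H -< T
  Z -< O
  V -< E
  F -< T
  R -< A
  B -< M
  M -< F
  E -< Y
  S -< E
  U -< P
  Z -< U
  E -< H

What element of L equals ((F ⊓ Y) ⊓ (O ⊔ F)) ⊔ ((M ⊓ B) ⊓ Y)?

F ∧ Y = M
O ∨ F = T
M ∧ T = M
M ∧ B = B
B ∧ Y = B
M ∨ B = M

M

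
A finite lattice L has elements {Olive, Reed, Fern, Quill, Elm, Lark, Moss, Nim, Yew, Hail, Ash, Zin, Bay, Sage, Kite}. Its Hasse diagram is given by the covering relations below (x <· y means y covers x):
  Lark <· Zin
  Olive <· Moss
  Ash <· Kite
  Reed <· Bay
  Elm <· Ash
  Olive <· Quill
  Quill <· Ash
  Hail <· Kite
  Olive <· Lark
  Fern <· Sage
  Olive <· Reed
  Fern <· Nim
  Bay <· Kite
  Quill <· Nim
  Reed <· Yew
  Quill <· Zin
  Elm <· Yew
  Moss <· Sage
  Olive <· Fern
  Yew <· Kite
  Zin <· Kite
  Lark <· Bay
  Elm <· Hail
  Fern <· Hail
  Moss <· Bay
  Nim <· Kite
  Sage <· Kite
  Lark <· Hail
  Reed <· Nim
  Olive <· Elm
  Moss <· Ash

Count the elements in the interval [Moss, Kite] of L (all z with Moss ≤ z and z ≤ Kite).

The interval [Moss, Kite] = {Ash, Bay, Kite, Moss, Sage}, which has 5 elements.

5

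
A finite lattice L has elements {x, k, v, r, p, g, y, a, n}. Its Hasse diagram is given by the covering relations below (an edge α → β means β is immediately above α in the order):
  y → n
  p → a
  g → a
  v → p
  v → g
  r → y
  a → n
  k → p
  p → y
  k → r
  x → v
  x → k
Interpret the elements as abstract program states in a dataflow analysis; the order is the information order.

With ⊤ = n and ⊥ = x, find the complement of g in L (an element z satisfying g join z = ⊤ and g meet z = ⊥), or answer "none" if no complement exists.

r

Need z with g ∨ z = n and g ∧ z = x.
Checking each element gives: r.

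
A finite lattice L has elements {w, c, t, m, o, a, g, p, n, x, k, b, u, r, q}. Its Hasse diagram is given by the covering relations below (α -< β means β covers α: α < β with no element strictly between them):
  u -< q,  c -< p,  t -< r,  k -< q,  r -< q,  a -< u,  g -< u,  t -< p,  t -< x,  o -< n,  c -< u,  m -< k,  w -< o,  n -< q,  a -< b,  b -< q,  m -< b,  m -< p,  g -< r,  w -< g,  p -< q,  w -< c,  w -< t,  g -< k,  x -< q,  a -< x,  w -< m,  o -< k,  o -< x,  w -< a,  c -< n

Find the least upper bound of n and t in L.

Common upper bounds of {n, t}: q.
The least among these is q.

q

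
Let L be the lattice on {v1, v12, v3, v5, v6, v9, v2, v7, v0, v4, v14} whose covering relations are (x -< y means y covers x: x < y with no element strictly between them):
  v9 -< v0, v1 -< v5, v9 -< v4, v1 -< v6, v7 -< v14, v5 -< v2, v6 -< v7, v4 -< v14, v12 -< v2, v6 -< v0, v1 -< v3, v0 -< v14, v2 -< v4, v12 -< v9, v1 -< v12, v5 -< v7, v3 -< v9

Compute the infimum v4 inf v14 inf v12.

Common lower bounds of {v4, v14, v12}: v1, v12.
The greatest among these is v12.

v12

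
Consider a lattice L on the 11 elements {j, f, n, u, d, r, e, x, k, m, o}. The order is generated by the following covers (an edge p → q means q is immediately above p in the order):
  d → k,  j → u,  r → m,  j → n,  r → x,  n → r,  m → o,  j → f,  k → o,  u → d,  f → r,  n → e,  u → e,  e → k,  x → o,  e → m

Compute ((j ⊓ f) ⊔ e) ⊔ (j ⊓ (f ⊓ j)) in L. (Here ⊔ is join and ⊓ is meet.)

e

j ∧ f = j
j ∨ e = e
f ∧ j = j
j ∧ j = j
e ∨ j = e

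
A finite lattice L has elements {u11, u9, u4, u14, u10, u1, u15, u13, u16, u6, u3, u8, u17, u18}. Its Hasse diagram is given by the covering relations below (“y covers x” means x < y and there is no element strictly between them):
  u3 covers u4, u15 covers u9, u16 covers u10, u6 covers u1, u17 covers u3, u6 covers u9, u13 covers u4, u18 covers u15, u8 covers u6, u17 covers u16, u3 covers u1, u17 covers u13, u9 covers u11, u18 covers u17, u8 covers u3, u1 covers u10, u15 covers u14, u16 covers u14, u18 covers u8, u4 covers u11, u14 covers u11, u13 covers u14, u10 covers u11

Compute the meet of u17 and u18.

u17

Common lower bounds of {u17, u18}: u1, u10, u11, u13, u14, u16, u17, u3, u4.
The greatest among these is u17.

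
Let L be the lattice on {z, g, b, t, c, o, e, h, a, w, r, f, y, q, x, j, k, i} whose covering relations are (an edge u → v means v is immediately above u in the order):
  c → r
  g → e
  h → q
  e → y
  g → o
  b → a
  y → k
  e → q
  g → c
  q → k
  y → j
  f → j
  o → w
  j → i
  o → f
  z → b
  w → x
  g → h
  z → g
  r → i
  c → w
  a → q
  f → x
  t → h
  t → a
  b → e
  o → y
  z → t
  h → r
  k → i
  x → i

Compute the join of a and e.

Common upper bounds of {a, e}: i, k, q.
The least among these is q.

q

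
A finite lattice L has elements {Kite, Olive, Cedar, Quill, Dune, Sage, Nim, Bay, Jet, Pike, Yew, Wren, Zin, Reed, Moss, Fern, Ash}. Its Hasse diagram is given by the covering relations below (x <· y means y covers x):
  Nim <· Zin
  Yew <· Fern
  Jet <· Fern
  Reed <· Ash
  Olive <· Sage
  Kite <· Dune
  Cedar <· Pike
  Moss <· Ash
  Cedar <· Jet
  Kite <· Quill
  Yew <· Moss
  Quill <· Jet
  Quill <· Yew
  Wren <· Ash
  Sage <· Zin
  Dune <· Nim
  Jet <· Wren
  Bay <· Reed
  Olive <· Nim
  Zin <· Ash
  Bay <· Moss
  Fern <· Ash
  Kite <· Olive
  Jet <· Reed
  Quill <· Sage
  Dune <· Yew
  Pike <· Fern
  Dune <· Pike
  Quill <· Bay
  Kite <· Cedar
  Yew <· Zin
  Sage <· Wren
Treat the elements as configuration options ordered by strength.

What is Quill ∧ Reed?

Common lower bounds of {Quill, Reed}: Kite, Quill.
The greatest among these is Quill.

Quill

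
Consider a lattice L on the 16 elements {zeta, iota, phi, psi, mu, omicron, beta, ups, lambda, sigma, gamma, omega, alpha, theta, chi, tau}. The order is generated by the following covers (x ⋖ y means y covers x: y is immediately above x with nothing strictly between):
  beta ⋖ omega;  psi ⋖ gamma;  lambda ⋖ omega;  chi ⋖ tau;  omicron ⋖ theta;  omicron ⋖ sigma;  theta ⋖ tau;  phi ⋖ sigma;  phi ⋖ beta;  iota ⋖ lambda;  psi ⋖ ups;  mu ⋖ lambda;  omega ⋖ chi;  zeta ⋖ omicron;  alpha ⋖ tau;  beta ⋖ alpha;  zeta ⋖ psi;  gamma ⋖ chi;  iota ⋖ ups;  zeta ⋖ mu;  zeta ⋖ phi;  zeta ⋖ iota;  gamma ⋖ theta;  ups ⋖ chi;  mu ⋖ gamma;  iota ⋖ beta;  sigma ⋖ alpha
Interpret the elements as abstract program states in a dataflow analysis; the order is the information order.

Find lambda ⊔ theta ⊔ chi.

Common upper bounds of {lambda, theta, chi}: tau.
The least among these is tau.

tau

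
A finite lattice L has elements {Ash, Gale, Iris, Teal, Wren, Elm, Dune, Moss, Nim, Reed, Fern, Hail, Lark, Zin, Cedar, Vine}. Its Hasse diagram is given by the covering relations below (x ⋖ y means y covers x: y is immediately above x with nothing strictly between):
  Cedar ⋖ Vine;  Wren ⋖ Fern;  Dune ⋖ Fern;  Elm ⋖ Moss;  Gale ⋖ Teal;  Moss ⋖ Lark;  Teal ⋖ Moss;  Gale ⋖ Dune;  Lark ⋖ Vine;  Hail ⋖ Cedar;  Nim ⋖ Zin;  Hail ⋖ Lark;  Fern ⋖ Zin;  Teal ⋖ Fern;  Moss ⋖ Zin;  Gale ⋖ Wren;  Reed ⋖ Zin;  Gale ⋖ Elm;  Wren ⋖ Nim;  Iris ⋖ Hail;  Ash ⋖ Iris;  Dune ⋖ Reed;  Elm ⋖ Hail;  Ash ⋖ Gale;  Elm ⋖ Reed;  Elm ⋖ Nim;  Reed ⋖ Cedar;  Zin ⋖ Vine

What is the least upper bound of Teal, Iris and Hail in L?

Lark

Common upper bounds of {Teal, Iris, Hail}: Lark, Vine.
The least among these is Lark.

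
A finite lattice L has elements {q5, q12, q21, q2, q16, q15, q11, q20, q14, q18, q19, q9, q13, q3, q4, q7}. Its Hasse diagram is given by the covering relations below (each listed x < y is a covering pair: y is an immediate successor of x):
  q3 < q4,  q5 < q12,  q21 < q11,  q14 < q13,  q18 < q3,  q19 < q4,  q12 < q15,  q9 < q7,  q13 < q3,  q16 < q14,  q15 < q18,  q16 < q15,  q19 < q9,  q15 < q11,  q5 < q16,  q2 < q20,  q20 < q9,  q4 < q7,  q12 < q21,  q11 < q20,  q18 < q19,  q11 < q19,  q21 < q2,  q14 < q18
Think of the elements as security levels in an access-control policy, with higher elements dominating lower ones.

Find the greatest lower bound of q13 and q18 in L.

Common lower bounds of {q13, q18}: q14, q16, q5.
The greatest among these is q14.

q14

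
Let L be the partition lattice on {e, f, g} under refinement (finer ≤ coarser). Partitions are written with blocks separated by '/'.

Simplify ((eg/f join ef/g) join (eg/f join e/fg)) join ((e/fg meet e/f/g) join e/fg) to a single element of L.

efg

eg/f ∨ ef/g = efg
eg/f ∨ e/fg = efg
efg ∨ efg = efg
e/fg ∧ e/f/g = e/f/g
e/f/g ∨ e/fg = e/fg
efg ∨ e/fg = efg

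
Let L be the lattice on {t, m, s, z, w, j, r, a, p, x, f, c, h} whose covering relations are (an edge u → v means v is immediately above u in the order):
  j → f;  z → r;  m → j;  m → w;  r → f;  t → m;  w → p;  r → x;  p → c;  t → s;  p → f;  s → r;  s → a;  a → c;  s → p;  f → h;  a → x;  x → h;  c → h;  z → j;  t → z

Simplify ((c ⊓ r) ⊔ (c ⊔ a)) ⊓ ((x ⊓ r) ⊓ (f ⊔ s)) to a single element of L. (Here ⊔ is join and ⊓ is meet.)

c ∧ r = s
c ∨ a = c
s ∨ c = c
x ∧ r = r
f ∨ s = f
r ∧ f = r
c ∧ r = s

s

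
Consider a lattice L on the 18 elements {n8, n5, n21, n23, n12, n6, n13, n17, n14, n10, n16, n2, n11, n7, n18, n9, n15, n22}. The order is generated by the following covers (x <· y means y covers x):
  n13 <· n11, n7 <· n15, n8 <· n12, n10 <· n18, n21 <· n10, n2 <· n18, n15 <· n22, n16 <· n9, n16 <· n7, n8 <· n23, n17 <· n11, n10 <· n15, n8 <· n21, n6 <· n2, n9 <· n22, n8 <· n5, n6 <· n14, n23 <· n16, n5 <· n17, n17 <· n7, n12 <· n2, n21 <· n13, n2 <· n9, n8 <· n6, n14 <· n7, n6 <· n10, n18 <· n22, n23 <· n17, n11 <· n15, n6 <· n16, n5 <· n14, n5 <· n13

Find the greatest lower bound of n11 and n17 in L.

n17

Common lower bounds of {n11, n17}: n17, n23, n5, n8.
The greatest among these is n17.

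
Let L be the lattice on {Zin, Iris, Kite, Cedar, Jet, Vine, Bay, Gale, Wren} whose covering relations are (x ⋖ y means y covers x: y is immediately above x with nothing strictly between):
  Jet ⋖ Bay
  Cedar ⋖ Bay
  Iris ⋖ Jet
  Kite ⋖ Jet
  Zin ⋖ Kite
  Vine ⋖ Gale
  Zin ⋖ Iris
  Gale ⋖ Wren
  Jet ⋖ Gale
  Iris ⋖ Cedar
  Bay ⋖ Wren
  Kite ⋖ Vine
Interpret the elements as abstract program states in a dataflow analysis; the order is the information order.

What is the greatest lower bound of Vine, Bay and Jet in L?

Kite

Common lower bounds of {Vine, Bay, Jet}: Kite, Zin.
The greatest among these is Kite.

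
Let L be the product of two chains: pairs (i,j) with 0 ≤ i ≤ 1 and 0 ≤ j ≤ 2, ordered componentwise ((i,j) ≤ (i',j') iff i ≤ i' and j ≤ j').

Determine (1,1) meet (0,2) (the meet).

In a product of chains, the meet is componentwise min, giving (0,1).

(0,1)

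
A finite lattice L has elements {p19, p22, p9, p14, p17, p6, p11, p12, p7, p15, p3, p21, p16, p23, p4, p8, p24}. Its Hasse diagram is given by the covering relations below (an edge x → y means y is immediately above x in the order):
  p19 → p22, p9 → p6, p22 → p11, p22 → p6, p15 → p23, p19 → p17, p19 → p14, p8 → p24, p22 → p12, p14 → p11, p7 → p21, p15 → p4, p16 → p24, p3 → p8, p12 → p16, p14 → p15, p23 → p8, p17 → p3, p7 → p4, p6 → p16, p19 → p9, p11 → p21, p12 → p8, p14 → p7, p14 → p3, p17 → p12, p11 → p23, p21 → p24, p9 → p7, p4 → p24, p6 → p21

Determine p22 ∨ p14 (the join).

Common upper bounds of {p22, p14}: p11, p21, p23, p24, p8.
The least among these is p11.

p11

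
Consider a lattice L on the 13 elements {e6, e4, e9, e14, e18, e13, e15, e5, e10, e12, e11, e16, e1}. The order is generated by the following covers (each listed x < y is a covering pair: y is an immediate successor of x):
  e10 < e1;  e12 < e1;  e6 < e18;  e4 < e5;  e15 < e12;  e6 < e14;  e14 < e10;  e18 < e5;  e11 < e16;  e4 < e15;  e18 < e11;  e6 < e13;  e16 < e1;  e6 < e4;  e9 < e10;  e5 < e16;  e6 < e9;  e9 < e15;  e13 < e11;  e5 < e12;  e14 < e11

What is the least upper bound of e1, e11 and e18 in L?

e1

Common upper bounds of {e1, e11, e18}: e1.
The least among these is e1.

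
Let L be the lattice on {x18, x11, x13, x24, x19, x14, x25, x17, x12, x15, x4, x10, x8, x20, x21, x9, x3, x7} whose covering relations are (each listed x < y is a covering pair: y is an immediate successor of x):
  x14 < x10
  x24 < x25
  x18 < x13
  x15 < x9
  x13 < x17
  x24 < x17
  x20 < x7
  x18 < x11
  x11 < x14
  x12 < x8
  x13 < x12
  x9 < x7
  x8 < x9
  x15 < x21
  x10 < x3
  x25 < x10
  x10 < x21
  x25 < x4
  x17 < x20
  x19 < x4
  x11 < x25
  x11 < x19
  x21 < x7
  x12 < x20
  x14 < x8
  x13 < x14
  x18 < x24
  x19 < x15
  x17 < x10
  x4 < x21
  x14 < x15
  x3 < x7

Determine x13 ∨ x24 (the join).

x17

Common upper bounds of {x13, x24}: x10, x17, x20, x21, x3, x7.
The least among these is x17.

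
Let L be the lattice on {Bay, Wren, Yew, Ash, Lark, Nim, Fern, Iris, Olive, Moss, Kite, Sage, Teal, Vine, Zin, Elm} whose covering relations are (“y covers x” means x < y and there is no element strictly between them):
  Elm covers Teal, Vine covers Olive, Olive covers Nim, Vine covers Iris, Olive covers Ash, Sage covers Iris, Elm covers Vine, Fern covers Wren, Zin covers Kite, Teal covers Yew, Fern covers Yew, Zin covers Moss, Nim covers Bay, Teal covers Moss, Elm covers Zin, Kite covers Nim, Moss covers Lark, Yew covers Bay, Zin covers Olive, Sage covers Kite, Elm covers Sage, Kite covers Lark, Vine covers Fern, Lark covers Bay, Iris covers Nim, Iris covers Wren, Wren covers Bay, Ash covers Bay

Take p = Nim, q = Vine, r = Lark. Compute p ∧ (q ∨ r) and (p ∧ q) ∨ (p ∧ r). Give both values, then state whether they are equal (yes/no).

q ∨ r = Elm, so p ∧ (q ∨ r) = Nim ∧ Elm = Nim.
p ∧ q = Nim and p ∧ r = Bay, so (p ∧ q) ∨ (p ∧ r) = Nim ∨ Bay = Nim.
Equal: yes.

Nim; Nim; yes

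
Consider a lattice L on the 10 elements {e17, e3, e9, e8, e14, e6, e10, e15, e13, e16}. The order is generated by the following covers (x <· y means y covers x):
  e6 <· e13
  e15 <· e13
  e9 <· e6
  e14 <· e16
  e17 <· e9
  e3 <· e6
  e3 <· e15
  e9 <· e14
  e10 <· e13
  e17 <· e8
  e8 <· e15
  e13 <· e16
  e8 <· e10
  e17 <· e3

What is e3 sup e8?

Common upper bounds of {e3, e8}: e13, e15, e16.
The least among these is e15.

e15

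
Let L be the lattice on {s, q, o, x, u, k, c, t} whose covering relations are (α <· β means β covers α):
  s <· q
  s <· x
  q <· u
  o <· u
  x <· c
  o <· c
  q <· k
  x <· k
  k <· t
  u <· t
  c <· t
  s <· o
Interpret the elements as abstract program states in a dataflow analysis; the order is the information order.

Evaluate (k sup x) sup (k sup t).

k ∨ x = k
k ∨ t = t
k ∨ t = t

t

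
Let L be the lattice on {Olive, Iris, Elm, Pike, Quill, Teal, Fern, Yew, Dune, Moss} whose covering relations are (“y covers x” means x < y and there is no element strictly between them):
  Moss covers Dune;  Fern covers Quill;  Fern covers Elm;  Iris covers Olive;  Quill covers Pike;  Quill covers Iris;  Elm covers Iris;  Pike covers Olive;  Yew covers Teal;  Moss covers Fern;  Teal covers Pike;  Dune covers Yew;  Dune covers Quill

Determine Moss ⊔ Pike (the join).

Common upper bounds of {Moss, Pike}: Moss.
The least among these is Moss.

Moss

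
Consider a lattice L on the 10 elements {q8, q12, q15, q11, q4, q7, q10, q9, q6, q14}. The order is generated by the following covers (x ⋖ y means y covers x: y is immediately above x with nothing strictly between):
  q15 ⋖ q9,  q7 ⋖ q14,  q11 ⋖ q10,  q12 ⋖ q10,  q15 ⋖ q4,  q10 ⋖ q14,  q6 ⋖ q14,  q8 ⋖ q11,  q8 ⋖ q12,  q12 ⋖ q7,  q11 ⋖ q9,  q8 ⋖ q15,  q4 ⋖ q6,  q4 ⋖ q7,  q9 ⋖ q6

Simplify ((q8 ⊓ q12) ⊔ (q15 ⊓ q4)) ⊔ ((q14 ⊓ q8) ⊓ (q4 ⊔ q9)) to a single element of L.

q8 ∧ q12 = q8
q15 ∧ q4 = q15
q8 ∨ q15 = q15
q14 ∧ q8 = q8
q4 ∨ q9 = q6
q8 ∧ q6 = q8
q15 ∨ q8 = q15

q15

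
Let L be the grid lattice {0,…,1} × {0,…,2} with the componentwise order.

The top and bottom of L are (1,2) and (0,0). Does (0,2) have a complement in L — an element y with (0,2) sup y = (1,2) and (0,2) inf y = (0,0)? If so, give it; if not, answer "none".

Need y with (0,2) ∨ y = (1,2) and (0,2) ∧ y = (0,0).
Checking each element gives: (1,0).

(1,0)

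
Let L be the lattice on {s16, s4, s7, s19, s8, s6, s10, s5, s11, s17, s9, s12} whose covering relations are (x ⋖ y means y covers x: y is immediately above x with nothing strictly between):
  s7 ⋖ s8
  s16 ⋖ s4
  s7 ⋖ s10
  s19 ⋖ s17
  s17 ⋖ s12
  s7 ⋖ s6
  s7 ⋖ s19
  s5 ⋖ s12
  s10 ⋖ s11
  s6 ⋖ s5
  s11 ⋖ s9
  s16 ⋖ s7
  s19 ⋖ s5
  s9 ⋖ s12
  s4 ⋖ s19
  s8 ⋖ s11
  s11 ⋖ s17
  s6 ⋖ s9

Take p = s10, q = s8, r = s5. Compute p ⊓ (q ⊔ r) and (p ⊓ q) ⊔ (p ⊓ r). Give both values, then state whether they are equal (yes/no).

s10; s7; no

q ⊔ r = s12, so p ⊓ (q ⊔ r) = s10 ⊓ s12 = s10.
p ⊓ q = s7 and p ⊓ r = s7, so (p ⊓ q) ⊔ (p ⊓ r) = s7 ⊔ s7 = s7.
Equal: no.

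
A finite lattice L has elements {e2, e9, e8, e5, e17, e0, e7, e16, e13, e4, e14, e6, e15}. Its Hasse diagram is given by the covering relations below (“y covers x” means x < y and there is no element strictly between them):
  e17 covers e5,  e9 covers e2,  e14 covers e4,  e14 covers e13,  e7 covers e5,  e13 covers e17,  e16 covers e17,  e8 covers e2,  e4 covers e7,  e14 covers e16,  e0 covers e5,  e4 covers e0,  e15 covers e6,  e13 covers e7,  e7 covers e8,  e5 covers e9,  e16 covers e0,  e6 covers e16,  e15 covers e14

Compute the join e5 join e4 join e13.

Common upper bounds of {e5, e4, e13}: e14, e15.
The least among these is e14.

e14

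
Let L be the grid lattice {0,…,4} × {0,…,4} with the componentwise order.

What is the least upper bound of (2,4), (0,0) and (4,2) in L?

(4,4)

Common upper bounds of {(2,4), (0,0), (4,2)}: (4,4).
The least among these is (4,4).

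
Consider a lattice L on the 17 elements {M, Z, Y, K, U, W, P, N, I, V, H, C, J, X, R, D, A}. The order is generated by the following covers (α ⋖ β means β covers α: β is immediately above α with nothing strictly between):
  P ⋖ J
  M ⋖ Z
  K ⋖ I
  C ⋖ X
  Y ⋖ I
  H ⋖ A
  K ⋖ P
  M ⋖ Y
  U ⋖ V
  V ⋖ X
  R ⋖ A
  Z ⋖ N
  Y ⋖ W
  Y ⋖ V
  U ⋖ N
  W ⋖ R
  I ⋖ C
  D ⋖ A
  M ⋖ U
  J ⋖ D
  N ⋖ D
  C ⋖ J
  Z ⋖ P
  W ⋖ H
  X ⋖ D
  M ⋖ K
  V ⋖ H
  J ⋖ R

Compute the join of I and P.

Common upper bounds of {I, P}: A, D, J, R.
The least among these is J.

J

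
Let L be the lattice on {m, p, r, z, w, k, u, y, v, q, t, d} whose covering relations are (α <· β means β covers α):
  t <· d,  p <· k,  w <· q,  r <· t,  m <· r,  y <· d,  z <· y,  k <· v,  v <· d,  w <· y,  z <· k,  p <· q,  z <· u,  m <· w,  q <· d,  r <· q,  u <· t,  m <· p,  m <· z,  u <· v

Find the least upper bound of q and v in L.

d

Common upper bounds of {q, v}: d.
The least among these is d.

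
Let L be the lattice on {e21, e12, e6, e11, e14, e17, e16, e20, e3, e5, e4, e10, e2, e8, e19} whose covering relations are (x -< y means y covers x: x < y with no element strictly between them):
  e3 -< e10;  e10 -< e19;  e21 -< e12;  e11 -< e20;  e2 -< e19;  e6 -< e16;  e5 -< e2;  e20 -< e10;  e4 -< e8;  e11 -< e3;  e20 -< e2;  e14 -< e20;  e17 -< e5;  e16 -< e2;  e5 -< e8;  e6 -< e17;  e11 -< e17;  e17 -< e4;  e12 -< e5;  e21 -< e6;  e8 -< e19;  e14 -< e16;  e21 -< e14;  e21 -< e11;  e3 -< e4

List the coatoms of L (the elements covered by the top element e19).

e10, e2, e8

The coatoms are exactly the elements covered by e19: e10, e2, e8.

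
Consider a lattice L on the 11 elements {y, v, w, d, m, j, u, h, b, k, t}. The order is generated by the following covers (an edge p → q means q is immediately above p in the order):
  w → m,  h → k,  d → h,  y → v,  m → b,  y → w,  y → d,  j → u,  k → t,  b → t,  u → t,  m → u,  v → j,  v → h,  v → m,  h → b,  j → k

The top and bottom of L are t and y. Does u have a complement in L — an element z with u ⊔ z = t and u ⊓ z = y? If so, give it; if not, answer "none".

d

Need z with u ∨ z = t and u ∧ z = y.
Checking each element gives: d.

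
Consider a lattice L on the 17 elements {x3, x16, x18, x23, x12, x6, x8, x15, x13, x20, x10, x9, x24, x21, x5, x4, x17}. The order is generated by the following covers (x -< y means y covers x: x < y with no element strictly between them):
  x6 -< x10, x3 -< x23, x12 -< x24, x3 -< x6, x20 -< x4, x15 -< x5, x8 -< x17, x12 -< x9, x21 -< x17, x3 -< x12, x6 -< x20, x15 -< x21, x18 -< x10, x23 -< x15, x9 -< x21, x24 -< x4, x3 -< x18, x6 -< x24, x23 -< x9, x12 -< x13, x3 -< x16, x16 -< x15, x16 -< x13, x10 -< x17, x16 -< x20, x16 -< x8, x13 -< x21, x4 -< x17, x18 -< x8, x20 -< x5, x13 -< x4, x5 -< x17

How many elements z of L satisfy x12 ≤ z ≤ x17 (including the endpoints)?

The interval [x12, x17] = {x12, x13, x17, x21, x24, x4, x9}, which has 7 elements.

7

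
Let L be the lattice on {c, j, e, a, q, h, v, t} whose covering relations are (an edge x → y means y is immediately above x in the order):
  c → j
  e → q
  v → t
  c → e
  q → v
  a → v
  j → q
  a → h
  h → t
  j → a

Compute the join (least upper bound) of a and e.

Common upper bounds of {a, e}: t, v.
The least among these is v.

v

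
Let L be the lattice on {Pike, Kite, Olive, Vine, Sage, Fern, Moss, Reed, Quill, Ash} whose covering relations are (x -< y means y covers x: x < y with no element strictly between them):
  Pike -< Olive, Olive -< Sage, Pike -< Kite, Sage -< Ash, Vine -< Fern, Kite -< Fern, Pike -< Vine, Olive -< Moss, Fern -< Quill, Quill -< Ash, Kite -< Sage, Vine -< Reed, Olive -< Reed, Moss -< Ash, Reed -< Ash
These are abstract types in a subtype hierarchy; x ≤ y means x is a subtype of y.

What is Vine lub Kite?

Fern

Common upper bounds of {Vine, Kite}: Ash, Fern, Quill.
The least among these is Fern.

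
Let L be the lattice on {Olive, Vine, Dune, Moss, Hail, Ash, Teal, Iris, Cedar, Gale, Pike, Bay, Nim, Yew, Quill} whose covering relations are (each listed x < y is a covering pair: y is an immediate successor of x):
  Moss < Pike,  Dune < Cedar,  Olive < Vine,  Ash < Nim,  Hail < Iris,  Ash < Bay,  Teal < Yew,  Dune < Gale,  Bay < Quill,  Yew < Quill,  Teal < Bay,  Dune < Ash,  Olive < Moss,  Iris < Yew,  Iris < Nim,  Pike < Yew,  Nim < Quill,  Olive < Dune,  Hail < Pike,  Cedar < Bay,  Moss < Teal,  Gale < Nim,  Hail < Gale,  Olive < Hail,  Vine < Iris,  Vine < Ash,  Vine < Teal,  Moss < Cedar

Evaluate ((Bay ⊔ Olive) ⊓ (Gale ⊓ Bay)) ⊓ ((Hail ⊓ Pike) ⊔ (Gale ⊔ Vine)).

Bay ∨ Olive = Bay
Gale ∧ Bay = Dune
Bay ∧ Dune = Dune
Hail ∧ Pike = Hail
Gale ∨ Vine = Nim
Hail ∨ Nim = Nim
Dune ∧ Nim = Dune

Dune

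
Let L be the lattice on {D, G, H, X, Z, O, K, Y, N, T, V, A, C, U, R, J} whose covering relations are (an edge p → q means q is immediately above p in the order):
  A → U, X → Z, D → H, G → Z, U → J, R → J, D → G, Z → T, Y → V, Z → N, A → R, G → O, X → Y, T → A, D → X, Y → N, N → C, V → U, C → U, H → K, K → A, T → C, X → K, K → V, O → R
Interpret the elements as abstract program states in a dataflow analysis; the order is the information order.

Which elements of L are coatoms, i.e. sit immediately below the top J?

The coatoms are exactly the elements covered by J: R, U.

R, U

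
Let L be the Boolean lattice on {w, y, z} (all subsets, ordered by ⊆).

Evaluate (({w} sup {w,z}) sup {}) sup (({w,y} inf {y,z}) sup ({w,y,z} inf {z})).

{w,y,z}

{w} ∨ {w,z} = {w,z}
{w,z} ∨ {} = {w,z}
{w,y} ∧ {y,z} = {y}
{w,y,z} ∧ {z} = {z}
{y} ∨ {z} = {y,z}
{w,z} ∨ {y,z} = {w,y,z}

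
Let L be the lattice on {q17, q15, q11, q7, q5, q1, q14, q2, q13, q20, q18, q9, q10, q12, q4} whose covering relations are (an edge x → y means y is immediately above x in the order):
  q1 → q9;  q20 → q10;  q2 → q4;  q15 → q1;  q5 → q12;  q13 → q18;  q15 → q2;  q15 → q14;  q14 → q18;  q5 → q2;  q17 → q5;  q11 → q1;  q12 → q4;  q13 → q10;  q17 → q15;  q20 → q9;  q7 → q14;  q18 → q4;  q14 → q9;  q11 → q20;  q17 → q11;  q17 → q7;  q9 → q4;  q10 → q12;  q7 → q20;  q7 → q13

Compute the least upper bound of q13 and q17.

q13

Common upper bounds of {q13, q17}: q10, q12, q13, q18, q4.
The least among these is q13.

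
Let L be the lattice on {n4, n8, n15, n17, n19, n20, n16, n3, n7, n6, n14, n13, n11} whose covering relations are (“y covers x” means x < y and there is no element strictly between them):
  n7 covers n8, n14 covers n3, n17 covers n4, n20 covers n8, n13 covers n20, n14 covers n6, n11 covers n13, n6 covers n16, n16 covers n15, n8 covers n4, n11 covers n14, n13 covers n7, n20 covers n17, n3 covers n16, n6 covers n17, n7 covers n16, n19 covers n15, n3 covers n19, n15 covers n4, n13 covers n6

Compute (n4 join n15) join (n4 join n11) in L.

n4 ∨ n15 = n15
n4 ∨ n11 = n11
n15 ∨ n11 = n11

n11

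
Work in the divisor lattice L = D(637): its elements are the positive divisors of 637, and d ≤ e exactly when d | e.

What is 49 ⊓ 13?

1

In the divisibility order, the meet is the greatest common divisor: gcd(49, 13) = 1.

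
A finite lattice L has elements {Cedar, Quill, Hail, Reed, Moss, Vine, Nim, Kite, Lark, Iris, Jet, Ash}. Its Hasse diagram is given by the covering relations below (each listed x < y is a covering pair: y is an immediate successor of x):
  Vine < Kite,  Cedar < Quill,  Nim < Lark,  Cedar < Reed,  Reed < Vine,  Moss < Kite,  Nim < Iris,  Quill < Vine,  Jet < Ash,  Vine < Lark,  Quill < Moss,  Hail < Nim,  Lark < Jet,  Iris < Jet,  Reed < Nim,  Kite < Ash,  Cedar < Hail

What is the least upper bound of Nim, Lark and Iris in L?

Common upper bounds of {Nim, Lark, Iris}: Ash, Jet.
The least among these is Jet.

Jet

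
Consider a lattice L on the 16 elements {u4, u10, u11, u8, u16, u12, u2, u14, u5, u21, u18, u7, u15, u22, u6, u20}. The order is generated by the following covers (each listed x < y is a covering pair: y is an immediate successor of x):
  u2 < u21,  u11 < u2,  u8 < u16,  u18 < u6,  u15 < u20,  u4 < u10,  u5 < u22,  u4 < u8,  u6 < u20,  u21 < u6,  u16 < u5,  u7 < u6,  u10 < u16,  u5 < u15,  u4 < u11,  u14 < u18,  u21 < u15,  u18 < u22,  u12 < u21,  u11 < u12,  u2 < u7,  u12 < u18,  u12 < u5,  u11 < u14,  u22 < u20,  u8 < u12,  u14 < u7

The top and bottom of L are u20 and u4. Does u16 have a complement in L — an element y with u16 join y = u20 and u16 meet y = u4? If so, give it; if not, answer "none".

Need y with u16 ∨ y = u20 and u16 ∧ y = u4.
Checking each element gives: u7.

u7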